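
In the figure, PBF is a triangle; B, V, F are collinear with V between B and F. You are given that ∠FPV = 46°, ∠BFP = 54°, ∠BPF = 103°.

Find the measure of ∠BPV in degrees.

∠BPV = 57°

1. ∠FBP = 23°  [△PBF]
2. ∠PFV = 54°  [V on ray FB]
3. ∠PBV = 23°  [V on ray BF]
4. ∠FVP = 80°  [△PVF]
5. ∠BVP = 100°  [linear pair at V on BF]
6. ∠BPV = 57°  [△PBV]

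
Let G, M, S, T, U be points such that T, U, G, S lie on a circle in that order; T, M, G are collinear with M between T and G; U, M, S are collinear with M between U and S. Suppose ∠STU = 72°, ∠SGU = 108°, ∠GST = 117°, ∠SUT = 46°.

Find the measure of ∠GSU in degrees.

1. ∠TSU = 62°  [△TUS]
2. ∠GUT = 63°  [cyclic TUGS, opposite ∠U+∠S]
3. ∠TGU = 62°  [same arc TU]
4. ∠GTU = 55°  [△TUG]
5. ∠GSU = 55°  [same arc UG]

∠GSU = 55°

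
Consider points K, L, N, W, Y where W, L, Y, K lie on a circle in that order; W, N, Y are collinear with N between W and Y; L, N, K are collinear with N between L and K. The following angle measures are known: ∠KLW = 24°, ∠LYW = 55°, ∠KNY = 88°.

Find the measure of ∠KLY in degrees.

1. ∠LKW = 55°  [same arc WL]
2. ∠KNW = 92°  [linear pair at N on WY]
3. ∠KWY = 33°  [△WNK]
4. ∠KLY = 33°  [same arc YK]

∠KLY = 33°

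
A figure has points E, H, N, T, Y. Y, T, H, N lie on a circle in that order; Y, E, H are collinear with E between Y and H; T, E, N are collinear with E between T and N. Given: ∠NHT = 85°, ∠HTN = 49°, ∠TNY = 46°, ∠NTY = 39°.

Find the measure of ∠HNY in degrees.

∠HNY = 92°

1. ∠HYN = 49°  [same arc HN]
2. ∠NHY = 39°  [same arc YN]
3. ∠HNY = 92°  [△YHN]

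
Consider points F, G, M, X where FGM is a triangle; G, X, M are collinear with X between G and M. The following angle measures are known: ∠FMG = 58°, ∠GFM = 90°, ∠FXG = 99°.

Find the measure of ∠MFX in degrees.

∠MFX = 41°

1. ∠FMX = 58°  [X on ray MG]
2. ∠FXM = 81°  [linear pair at X on GM]
3. ∠MFX = 41°  [△FXM]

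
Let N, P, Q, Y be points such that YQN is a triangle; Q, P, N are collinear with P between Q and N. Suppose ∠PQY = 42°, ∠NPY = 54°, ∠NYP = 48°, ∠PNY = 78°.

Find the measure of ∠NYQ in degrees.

1. ∠NQY = 42°  [P on ray QN]
2. ∠QNY = 78°  [P on ray NQ]
3. ∠NYQ = 60°  [△YQN]

∠NYQ = 60°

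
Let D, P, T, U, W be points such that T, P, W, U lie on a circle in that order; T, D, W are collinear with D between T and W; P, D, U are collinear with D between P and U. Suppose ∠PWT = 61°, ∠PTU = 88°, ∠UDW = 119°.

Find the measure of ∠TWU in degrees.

1. ∠PUT = 61°  [same arc TP]
2. ∠TPU = 31°  [△TPU]
3. ∠TWU = 31°  [same arc TU]

∠TWU = 31°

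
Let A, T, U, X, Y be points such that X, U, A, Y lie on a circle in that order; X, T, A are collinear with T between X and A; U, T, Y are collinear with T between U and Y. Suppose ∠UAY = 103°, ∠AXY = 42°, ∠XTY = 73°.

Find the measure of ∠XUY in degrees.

1. ∠UXY = 77°  [cyclic XUAY, opposite ∠X+∠A]
2. ∠UYX = 65°  [△XTY]
3. ∠XUY = 38°  [△XUY]

∠XUY = 38°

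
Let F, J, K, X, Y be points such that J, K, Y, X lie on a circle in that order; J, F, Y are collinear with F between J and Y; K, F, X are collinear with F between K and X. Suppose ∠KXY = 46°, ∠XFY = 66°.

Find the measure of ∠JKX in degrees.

∠JKX = 68°

1. ∠KJY = 46°  [same arc KY]
2. ∠JFK = 66°  [vertical angles at F]
3. ∠JKX = 68°  [△JFK]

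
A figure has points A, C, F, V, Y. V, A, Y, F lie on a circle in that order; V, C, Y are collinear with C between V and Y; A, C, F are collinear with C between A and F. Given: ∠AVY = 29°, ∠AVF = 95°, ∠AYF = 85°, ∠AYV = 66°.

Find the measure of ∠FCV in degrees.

∠FCV = 48°

1. ∠AFY = 29°  [same arc AY]
2. ∠FAY = 66°  [△AYF]
3. ∠AFV = 66°  [same arc VA]
4. ∠FVY = 66°  [same arc YF]
5. ∠FCV = 48°  [△VCF]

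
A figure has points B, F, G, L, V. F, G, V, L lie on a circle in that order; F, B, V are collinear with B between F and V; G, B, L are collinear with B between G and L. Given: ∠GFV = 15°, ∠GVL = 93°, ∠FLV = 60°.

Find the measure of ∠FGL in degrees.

∠FGL = 48°

1. ∠GLV = 15°  [same arc GV]
2. ∠LGV = 72°  [△GVL]
3. ∠LFV = 72°  [same arc VL]
4. ∠FVL = 48°  [△FVL]
5. ∠FGL = 48°  [same arc FL]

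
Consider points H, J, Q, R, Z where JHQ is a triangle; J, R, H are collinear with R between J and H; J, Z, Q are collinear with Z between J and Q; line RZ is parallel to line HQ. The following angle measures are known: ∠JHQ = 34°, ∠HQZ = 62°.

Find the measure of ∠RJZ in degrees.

∠RJZ = 84°

1. ∠HQJ = 62°  [Z on ray QJ]
2. ∠HJQ = 84°  [△JHQ]
3. ∠RJZ = 84°  [R on JH, Z on JQ]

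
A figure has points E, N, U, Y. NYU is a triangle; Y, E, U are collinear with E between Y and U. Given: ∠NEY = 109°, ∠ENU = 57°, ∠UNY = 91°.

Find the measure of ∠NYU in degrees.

∠NYU = 37°

1. ∠NEU = 71°  [linear pair at E on YU]
2. ∠EUN = 52°  [△NEU]
3. ∠NUY = 52°  [E on ray UY]
4. ∠NYU = 37°  [△NYU]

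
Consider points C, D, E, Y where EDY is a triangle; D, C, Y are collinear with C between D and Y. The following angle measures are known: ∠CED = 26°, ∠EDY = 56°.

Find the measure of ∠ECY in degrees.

∠ECY = 82°

1. ∠CDE = 56°  [C on ray DY]
2. ∠DCE = 98°  [△EDC]
3. ∠ECY = 82°  [linear pair at C on DY]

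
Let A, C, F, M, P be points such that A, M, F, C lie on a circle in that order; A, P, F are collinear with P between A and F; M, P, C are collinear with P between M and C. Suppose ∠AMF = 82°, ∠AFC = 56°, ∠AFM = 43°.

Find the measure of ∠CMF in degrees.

1. ∠ACF = 98°  [cyclic AMFC, opposite ∠M+∠C]
2. ∠CAF = 26°  [△AFC]
3. ∠CMF = 26°  [same arc FC]

∠CMF = 26°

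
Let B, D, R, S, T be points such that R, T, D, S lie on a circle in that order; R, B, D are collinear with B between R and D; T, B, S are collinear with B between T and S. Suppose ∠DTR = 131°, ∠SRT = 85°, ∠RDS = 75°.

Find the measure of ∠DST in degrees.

1. ∠DSR = 49°  [cyclic RTDS, opposite ∠T+∠S]
2. ∠SDT = 95°  [cyclic RTDS, opposite ∠R+∠D]
3. ∠DRS = 56°  [△RDS]
4. ∠DTS = 56°  [same arc DS]
5. ∠DST = 29°  [△TDS]

∠DST = 29°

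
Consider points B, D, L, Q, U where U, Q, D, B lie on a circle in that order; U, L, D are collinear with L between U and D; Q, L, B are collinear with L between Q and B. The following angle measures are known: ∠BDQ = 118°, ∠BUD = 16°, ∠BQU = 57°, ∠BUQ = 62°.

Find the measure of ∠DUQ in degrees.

1. ∠BQD = 16°  [same arc DB]
2. ∠DBQ = 46°  [△QDB]
3. ∠DUQ = 46°  [same arc QD]

∠DUQ = 46°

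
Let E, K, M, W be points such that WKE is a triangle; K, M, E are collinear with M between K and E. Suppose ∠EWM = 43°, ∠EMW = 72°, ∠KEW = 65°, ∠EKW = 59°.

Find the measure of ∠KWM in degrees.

1. ∠KMW = 108°  [linear pair at M on KE]
2. ∠MKW = 59°  [M on ray KE]
3. ∠KWM = 13°  [△WKM]

∠KWM = 13°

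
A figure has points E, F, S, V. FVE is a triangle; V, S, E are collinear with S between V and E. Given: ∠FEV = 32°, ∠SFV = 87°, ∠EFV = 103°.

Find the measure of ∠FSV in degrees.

1. ∠EVF = 45°  [△FVE]
2. ∠FVS = 45°  [S on ray VE]
3. ∠FSV = 48°  [△FVS]

∠FSV = 48°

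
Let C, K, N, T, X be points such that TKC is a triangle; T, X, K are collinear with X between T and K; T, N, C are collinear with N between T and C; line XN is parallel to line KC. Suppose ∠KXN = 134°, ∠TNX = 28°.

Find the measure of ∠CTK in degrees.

∠CTK = 106°

1. ∠NXT = 46°  [linear pair at X on TK]
2. ∠NTX = 106°  [△TXN]
3. ∠CTK = 106°  [X on TK, N on TC]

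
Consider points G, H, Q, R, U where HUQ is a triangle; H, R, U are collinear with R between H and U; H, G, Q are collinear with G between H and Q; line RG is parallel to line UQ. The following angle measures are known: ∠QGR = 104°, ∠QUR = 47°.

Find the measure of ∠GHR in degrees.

1. ∠HGR = 76°  [linear pair at G on HQ]
2. ∠HUQ = 47°  [R on ray UH]
3. ∠HQU = 76°  [RG∥UQ, corresponding at G]
4. ∠QHU = 57°  [△HUQ]
5. ∠GHR = 57°  [R on HU, G on HQ]

∠GHR = 57°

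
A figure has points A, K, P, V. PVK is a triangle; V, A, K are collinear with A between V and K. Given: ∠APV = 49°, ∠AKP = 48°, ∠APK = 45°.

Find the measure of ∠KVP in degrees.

1. ∠KAP = 87°  [△PAK]
2. ∠PAV = 93°  [linear pair at A on VK]
3. ∠AVP = 38°  [△PVA]
4. ∠KVP = 38°  [A on ray VK]

∠KVP = 38°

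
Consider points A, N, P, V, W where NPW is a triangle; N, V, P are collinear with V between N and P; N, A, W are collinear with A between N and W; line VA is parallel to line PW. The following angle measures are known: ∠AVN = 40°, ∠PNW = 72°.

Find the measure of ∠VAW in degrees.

∠VAW = 112°

1. ∠NPW = 40°  [VA∥PW, corresponding at V]
2. ∠NWP = 68°  [△NPW]
3. ∠NAV = 68°  [VA∥PW, corresponding at A]
4. ∠VAW = 112°  [linear pair at A on NW]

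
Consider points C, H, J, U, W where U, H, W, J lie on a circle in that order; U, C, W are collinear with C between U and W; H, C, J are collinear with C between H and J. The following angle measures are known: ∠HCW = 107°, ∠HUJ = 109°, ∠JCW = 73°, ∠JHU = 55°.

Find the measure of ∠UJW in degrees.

∠UJW = 68°

1. ∠JCU = 107°  [vertical angles at C]
2. ∠HJU = 16°  [△UHJ]
3. ∠JWU = 55°  [same arc UJ]
4. ∠JUW = 57°  [△UCJ]
5. ∠UJW = 68°  [△UWJ]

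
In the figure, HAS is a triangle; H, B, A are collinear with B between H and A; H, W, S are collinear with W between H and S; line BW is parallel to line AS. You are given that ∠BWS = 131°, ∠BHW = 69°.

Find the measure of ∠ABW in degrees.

1. ∠BWH = 49°  [linear pair at W on HS]
2. ∠HBW = 62°  [△HBW]
3. ∠ABW = 118°  [linear pair at B on HA]

∠ABW = 118°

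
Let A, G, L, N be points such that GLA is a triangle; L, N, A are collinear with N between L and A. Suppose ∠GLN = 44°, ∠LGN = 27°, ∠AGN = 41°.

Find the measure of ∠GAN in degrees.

∠GAN = 68°

1. ∠GNL = 109°  [△GLN]
2. ∠ANG = 71°  [linear pair at N on LA]
3. ∠GAN = 68°  [△GNA]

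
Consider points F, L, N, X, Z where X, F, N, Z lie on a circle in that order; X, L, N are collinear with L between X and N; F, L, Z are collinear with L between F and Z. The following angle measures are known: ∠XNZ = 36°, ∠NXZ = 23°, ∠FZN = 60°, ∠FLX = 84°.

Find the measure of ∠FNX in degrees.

∠FNX = 61°

1. ∠NFZ = 23°  [same arc NZ]
2. ∠FLN = 96°  [linear pair at L on XN]
3. ∠FNX = 61°  [△FLN]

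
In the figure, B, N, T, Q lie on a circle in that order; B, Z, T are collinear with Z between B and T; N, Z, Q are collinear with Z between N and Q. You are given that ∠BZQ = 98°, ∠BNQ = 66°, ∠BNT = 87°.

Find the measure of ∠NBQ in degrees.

∠NBQ = 53°

1. ∠BTQ = 66°  [same arc BQ]
2. ∠BQT = 93°  [cyclic BNTQ, opposite ∠N+∠Q]
3. ∠QBT = 21°  [△BTQ]
4. ∠BQN = 61°  [△BZQ]
5. ∠NBQ = 53°  [△BNQ]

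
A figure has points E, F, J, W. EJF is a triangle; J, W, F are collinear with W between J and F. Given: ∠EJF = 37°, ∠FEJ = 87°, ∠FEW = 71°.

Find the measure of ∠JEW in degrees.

∠JEW = 16°

1. ∠EFJ = 56°  [△EJF]
2. ∠EJW = 37°  [W on ray JF]
3. ∠EFW = 56°  [W on ray FJ]
4. ∠EWF = 53°  [△EWF]
5. ∠EWJ = 127°  [linear pair at W on JF]
6. ∠JEW = 16°  [△EJW]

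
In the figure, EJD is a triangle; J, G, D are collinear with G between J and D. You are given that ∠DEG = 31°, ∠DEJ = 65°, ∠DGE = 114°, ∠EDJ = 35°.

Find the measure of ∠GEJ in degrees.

∠GEJ = 34°

1. ∠DJE = 80°  [△EJD]
2. ∠EGJ = 66°  [linear pair at G on JD]
3. ∠EJG = 80°  [G on ray JD]
4. ∠GEJ = 34°  [△EJG]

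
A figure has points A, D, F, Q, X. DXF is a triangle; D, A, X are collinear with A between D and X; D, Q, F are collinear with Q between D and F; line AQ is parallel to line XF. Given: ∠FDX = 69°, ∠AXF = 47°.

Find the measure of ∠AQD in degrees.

1. ∠DXF = 47°  [A on ray XD]
2. ∠DFX = 64°  [△DXF]
3. ∠AQD = 64°  [AQ∥XF, corresponding at Q]

∠AQD = 64°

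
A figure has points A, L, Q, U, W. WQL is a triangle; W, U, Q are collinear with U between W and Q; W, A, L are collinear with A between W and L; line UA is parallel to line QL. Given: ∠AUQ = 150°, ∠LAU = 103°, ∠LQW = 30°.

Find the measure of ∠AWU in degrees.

∠AWU = 73°

1. ∠AUW = 30°  [linear pair at U on WQ]
2. ∠UAW = 77°  [linear pair at A on WL]
3. ∠AWU = 73°  [△WUA]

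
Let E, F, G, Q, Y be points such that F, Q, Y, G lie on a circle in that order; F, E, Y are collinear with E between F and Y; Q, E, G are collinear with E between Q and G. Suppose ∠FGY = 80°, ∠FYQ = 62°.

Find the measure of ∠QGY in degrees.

1. ∠FQY = 100°  [cyclic FQYG, opposite ∠Q+∠G]
2. ∠QFY = 18°  [△FQY]
3. ∠QGY = 18°  [same arc QY]

∠QGY = 18°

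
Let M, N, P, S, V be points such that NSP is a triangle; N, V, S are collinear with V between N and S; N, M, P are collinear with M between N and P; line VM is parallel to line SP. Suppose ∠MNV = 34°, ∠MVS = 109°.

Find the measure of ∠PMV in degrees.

1. ∠MVN = 71°  [linear pair at V on NS]
2. ∠NMV = 75°  [△NVM]
3. ∠PMV = 105°  [linear pair at M on NP]

∠PMV = 105°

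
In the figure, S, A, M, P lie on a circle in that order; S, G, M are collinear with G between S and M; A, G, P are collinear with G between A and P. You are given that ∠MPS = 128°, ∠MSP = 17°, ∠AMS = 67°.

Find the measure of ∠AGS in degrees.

∠AGS = 84°

1. ∠MAS = 52°  [cyclic SAMP, opposite ∠A+∠P]
2. ∠PMS = 35°  [△SMP]
3. ∠ASM = 61°  [△SAM]
4. ∠PAS = 35°  [same arc SP]
5. ∠AGS = 84°  [△SGA]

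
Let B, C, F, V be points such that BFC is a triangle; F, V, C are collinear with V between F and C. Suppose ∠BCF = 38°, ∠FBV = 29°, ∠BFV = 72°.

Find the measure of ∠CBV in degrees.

1. ∠BCV = 38°  [V on ray CF]
2. ∠BVF = 79°  [△BFV]
3. ∠BVC = 101°  [linear pair at V on FC]
4. ∠CBV = 41°  [△BVC]

∠CBV = 41°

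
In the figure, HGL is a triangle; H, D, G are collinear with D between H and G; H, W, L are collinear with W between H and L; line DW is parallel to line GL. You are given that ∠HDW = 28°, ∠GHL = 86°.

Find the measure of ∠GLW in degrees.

1. ∠HGL = 28°  [DW∥GL, corresponding at D]
2. ∠GLH = 66°  [△HGL]
3. ∠GLW = 66°  [W on ray LH]

∠GLW = 66°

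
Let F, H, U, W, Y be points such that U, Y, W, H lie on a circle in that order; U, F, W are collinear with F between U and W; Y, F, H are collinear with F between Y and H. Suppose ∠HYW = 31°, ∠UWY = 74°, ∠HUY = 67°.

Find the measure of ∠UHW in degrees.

∠UHW = 110°

1. ∠HUW = 31°  [same arc WH]
2. ∠UHY = 74°  [same arc UY]
3. ∠HYU = 39°  [△UYH]
4. ∠HWU = 39°  [same arc UH]
5. ∠UHW = 110°  [△UWH]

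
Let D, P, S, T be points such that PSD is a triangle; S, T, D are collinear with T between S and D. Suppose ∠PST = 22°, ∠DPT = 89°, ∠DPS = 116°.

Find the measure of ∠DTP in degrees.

∠DTP = 49°

1. ∠DSP = 22°  [T on ray SD]
2. ∠PDS = 42°  [△PSD]
3. ∠PDT = 42°  [T on ray DS]
4. ∠DTP = 49°  [△PTD]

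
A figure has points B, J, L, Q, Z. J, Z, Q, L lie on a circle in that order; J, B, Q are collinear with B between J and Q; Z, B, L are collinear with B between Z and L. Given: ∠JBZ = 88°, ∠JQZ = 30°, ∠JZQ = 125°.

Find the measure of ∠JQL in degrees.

∠JQL = 67°

1. ∠LBQ = 88°  [vertical angles at B]
2. ∠JLZ = 30°  [same arc JZ]
3. ∠JLQ = 55°  [cyclic JZQL, opposite ∠Z+∠L]
4. ∠JBL = 92°  [linear pair at B on JQ]
5. ∠LJQ = 58°  [△JBL]
6. ∠JQL = 67°  [△JQL]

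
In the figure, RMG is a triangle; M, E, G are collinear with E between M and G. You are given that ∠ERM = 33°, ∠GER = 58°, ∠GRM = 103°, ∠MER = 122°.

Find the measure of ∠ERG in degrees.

1. ∠EMR = 25°  [△RME]
2. ∠GMR = 25°  [E on ray MG]
3. ∠MGR = 52°  [△RMG]
4. ∠EGR = 52°  [E on ray GM]
5. ∠ERG = 70°  [△REG]

∠ERG = 70°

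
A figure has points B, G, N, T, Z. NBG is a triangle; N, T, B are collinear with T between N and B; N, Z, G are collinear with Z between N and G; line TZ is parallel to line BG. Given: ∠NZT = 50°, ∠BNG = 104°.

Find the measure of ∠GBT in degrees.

1. ∠BGN = 50°  [TZ∥BG, corresponding at Z]
2. ∠GBN = 26°  [△NBG]
3. ∠GBT = 26°  [T on ray BN]

∠GBT = 26°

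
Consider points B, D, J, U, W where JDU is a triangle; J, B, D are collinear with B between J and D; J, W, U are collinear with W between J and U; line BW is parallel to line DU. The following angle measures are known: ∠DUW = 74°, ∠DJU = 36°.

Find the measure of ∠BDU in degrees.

∠BDU = 70°

1. ∠DUJ = 74°  [W on ray UJ]
2. ∠JDU = 70°  [△JDU]
3. ∠BDU = 70°  [B on ray DJ]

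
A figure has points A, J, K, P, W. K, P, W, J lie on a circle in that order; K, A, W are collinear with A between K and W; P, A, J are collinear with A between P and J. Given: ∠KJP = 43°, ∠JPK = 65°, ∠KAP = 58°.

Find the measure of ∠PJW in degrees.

1. ∠JWK = 65°  [same arc KJ]
2. ∠JAW = 58°  [vertical angles at A]
3. ∠PJW = 57°  [△WAJ]

∠PJW = 57°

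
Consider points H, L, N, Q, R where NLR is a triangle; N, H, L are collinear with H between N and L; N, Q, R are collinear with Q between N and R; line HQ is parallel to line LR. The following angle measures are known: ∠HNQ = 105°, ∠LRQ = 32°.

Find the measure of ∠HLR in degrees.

∠HLR = 43°

1. ∠LNR = 105°  [H on NL, Q on NR]
2. ∠LRN = 32°  [Q on ray RN]
3. ∠NLR = 43°  [△NLR]
4. ∠HLR = 43°  [H on ray LN]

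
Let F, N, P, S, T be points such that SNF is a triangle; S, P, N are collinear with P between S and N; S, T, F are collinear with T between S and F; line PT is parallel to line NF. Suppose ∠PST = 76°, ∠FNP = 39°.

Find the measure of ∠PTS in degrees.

∠PTS = 65°

1. ∠FSN = 76°  [P on SN, T on SF]
2. ∠FNS = 39°  [P on ray NS]
3. ∠NFS = 65°  [△SNF]
4. ∠PTS = 65°  [PT∥NF, corresponding at T]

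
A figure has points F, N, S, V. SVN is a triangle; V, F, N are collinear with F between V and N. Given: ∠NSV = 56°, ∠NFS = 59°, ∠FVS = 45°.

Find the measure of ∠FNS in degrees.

1. ∠NVS = 45°  [F on ray VN]
2. ∠SNV = 79°  [△SVN]
3. ∠FNS = 79°  [F on ray NV]

∠FNS = 79°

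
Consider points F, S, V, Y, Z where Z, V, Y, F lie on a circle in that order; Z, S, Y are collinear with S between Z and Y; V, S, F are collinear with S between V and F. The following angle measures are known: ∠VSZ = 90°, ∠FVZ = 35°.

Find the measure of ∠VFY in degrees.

1. ∠FSY = 90°  [vertical angles at S]
2. ∠FYZ = 35°  [same arc ZF]
3. ∠VFY = 55°  [△YSF]

∠VFY = 55°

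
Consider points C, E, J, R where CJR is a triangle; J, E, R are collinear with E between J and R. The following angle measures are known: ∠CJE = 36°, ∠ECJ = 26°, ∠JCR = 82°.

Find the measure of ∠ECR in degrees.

∠ECR = 56°

1. ∠CEJ = 118°  [△CJE]
2. ∠CJR = 36°  [E on ray JR]
3. ∠CRJ = 62°  [△CJR]
4. ∠CER = 62°  [linear pair at E on JR]
5. ∠CRE = 62°  [E on ray RJ]
6. ∠ECR = 56°  [△CER]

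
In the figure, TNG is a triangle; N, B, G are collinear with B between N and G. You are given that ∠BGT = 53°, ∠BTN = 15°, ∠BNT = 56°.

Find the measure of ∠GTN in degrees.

∠GTN = 71°

1. ∠NGT = 53°  [B on ray GN]
2. ∠GNT = 56°  [B on ray NG]
3. ∠GTN = 71°  [△TNG]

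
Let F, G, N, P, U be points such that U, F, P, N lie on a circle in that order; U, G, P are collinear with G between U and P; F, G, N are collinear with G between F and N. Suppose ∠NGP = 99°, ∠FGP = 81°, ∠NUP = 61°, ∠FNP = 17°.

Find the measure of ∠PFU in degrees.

∠PFU = 125°

1. ∠NPU = 64°  [△PGN]
2. ∠PNU = 55°  [△UPN]
3. ∠PFU = 125°  [cyclic UFPN, opposite ∠F+∠N]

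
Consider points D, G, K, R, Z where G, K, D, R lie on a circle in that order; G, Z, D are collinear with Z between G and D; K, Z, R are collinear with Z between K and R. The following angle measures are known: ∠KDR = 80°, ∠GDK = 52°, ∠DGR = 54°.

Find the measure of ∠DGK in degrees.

∠DGK = 46°

1. ∠DKR = 54°  [same arc DR]
2. ∠DRK = 46°  [△KDR]
3. ∠DGK = 46°  [same arc KD]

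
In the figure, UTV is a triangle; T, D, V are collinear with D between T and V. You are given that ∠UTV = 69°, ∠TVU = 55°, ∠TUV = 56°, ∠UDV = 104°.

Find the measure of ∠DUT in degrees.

1. ∠DTU = 69°  [D on ray TV]
2. ∠TDU = 76°  [linear pair at D on TV]
3. ∠DUT = 35°  [△UTD]

∠DUT = 35°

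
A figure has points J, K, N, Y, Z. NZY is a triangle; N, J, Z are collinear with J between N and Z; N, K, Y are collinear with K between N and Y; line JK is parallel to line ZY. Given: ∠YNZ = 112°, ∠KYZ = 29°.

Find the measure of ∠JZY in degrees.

1. ∠NYZ = 29°  [K on ray YN]
2. ∠NZY = 39°  [△NZY]
3. ∠JZY = 39°  [J on ray ZN]

∠JZY = 39°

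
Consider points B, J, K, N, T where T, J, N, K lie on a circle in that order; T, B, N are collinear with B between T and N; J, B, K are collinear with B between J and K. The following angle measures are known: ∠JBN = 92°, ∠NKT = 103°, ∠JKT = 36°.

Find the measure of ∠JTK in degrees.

∠JTK = 119°

1. ∠JBT = 88°  [linear pair at B on TN]
2. ∠NJT = 77°  [cyclic TJNK, opposite ∠J+∠K]
3. ∠JNT = 36°  [same arc TJ]
4. ∠JTN = 67°  [△TJN]
5. ∠KJT = 25°  [△TBJ]
6. ∠JTK = 119°  [△TJK]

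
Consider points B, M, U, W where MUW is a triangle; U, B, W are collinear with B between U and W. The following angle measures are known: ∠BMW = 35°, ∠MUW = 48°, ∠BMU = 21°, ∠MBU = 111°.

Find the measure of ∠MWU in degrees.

∠MWU = 76°

1. ∠MBW = 69°  [linear pair at B on UW]
2. ∠BWM = 76°  [△MBW]
3. ∠MWU = 76°  [B on ray WU]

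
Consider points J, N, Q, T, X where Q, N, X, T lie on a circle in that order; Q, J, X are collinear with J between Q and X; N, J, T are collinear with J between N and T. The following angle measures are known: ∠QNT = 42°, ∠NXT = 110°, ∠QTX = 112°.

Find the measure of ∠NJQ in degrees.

1. ∠QXT = 42°  [same arc QT]
2. ∠NQT = 70°  [cyclic QNXT, opposite ∠Q+∠X]
3. ∠TQX = 26°  [△QXT]
4. ∠NTQ = 68°  [△QNT]
5. ∠TNX = 26°  [same arc XT]
6. ∠NXQ = 68°  [same arc QN]
7. ∠NJX = 86°  [△NJX]
8. ∠NJQ = 94°  [linear pair at J on QX]

∠NJQ = 94°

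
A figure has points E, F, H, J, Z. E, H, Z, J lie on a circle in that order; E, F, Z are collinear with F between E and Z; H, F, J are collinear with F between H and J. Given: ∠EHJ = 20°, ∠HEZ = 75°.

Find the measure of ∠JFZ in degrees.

∠JFZ = 85°

1. ∠EZJ = 20°  [same arc EJ]
2. ∠HJZ = 75°  [same arc HZ]
3. ∠JFZ = 85°  [△ZFJ]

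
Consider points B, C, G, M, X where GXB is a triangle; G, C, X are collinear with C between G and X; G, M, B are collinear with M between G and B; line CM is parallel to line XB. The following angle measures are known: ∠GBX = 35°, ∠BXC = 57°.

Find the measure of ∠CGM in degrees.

∠CGM = 88°

1. ∠BXG = 57°  [C on ray XG]
2. ∠BGX = 88°  [△GXB]
3. ∠CGM = 88°  [C on GX, M on GB]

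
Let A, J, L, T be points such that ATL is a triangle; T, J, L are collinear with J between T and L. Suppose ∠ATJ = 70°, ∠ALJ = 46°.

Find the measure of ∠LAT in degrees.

1. ∠ATL = 70°  [J on ray TL]
2. ∠ALT = 46°  [J on ray LT]
3. ∠LAT = 64°  [△ATL]

∠LAT = 64°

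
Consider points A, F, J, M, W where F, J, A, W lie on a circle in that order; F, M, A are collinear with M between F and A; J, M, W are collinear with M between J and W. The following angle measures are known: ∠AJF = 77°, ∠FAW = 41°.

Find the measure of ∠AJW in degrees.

1. ∠AWF = 103°  [cyclic FJAW, opposite ∠J+∠W]
2. ∠AFW = 36°  [△FAW]
3. ∠AJW = 36°  [same arc AW]

∠AJW = 36°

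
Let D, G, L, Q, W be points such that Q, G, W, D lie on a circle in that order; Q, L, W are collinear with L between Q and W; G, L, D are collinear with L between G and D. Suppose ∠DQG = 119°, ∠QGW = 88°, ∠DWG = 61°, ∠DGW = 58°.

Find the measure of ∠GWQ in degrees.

∠GWQ = 31°

1. ∠GDW = 61°  [△GWD]
2. ∠GQW = 61°  [same arc GW]
3. ∠GWQ = 31°  [△QGW]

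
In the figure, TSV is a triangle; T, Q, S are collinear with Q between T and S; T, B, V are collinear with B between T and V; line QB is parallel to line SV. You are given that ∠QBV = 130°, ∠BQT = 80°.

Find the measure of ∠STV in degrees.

1. ∠QBT = 50°  [linear pair at B on TV]
2. ∠BTQ = 50°  [△TQB]
3. ∠STV = 50°  [Q on TS, B on TV]

∠STV = 50°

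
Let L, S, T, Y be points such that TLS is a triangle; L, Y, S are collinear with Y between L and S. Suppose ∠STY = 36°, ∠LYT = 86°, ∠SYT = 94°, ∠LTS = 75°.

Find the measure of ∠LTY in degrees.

∠LTY = 39°

1. ∠TSY = 50°  [△TYS]
2. ∠LST = 50°  [Y on ray SL]
3. ∠SLT = 55°  [△TLS]
4. ∠TLY = 55°  [Y on ray LS]
5. ∠LTY = 39°  [△TLY]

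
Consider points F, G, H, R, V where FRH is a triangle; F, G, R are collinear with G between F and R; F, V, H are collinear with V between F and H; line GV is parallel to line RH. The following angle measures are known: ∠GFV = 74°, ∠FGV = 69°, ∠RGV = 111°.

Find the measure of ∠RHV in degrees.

∠RHV = 37°

1. ∠FVG = 37°  [△FGV]
2. ∠GVH = 143°  [linear pair at V on FH]
3. ∠RHV = 37°  [GV∥RH, co-interior at H–V]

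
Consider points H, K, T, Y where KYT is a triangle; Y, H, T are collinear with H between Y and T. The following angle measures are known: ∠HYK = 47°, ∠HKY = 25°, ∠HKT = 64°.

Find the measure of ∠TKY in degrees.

1. ∠KHY = 108°  [△KYH]
2. ∠KYT = 47°  [H on ray YT]
3. ∠KHT = 72°  [linear pair at H on YT]
4. ∠HTK = 44°  [△KHT]
5. ∠KTY = 44°  [H on ray TY]
6. ∠TKY = 89°  [△KYT]

∠TKY = 89°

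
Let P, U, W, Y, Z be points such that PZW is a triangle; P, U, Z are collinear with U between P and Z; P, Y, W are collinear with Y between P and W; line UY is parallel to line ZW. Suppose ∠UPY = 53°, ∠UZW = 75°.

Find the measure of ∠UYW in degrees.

∠UYW = 128°

1. ∠WPZ = 53°  [U on PZ, Y on PW]
2. ∠PZW = 75°  [U on ray ZP]
3. ∠PWZ = 52°  [△PZW]
4. ∠PYU = 52°  [UY∥ZW, corresponding at Y]
5. ∠UYW = 128°  [linear pair at Y on PW]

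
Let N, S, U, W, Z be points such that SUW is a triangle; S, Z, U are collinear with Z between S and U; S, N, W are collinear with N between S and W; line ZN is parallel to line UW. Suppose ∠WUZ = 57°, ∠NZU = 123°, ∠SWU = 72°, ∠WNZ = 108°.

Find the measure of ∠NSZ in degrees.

∠NSZ = 51°

1. ∠NZS = 57°  [linear pair at Z on SU]
2. ∠SNZ = 72°  [ZN∥UW, corresponding at N]
3. ∠NSZ = 51°  [△SZN]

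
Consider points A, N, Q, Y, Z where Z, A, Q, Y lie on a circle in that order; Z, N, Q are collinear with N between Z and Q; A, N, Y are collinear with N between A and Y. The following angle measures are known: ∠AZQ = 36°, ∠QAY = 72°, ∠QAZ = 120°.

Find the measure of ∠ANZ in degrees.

1. ∠AQZ = 24°  [△ZAQ]
2. ∠ANQ = 84°  [△ANQ]
3. ∠ANZ = 96°  [linear pair at N on ZQ]

∠ANZ = 96°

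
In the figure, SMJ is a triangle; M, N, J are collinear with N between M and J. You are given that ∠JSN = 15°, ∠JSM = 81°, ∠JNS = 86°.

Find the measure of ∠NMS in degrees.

1. ∠NJS = 79°  [△SNJ]
2. ∠MJS = 79°  [N on ray JM]
3. ∠JMS = 20°  [△SMJ]
4. ∠NMS = 20°  [N on ray MJ]

∠NMS = 20°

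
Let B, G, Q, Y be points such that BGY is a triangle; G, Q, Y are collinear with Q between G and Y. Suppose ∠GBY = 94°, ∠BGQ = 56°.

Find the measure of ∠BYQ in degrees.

1. ∠BGY = 56°  [Q on ray GY]
2. ∠BYG = 30°  [△BGY]
3. ∠BYQ = 30°  [Q on ray YG]

∠BYQ = 30°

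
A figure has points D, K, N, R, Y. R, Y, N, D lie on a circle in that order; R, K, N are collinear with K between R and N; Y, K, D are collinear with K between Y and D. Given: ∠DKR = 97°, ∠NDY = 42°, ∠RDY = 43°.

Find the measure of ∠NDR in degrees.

1. ∠DKN = 83°  [linear pair at K on RN]
2. ∠DRN = 40°  [△RKD]
3. ∠DNR = 55°  [△NKD]
4. ∠NDR = 85°  [△RND]

∠NDR = 85°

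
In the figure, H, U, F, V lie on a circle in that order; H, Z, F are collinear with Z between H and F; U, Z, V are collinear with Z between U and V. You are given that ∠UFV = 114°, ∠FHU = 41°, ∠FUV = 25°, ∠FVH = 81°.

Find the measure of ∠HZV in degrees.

1. ∠FVU = 41°  [△UFV]
2. ∠FHV = 25°  [same arc FV]
3. ∠HFV = 74°  [△HFV]
4. ∠FZV = 65°  [△FZV]
5. ∠HZV = 115°  [linear pair at Z on HF]

∠HZV = 115°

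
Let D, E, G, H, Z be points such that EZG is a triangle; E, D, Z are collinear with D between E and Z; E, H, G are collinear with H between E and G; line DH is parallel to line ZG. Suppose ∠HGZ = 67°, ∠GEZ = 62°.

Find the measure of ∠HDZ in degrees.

1. ∠EGZ = 67°  [H on ray GE]
2. ∠EZG = 51°  [△EZG]
3. ∠EDH = 51°  [DH∥ZG, corresponding at D]
4. ∠HDZ = 129°  [linear pair at D on EZ]

∠HDZ = 129°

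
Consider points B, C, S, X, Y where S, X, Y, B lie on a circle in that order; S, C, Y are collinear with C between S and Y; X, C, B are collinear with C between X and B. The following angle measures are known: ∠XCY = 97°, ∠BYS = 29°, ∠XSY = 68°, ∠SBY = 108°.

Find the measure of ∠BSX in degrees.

∠BSX = 111°

1. ∠BCS = 97°  [vertical angles at C]
2. ∠BXS = 29°  [same arc SB]
3. ∠BSY = 43°  [△SYB]
4. ∠SBX = 40°  [△SCB]
5. ∠BSX = 111°  [△SXB]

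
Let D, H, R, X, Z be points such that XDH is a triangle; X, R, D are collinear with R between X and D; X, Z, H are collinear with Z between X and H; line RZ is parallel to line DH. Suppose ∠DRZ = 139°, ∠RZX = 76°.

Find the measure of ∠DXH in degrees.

∠DXH = 63°

1. ∠XRZ = 41°  [linear pair at R on XD]
2. ∠RXZ = 63°  [△XRZ]
3. ∠DXH = 63°  [R on XD, Z on XH]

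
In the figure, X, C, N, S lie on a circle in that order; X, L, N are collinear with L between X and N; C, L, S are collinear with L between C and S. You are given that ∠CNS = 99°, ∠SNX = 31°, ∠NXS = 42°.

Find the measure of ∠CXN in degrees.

1. ∠CXS = 81°  [cyclic XCNS, opposite ∠X+∠N]
2. ∠SCX = 31°  [same arc XS]
3. ∠NSX = 107°  [△XNS]
4. ∠CSX = 68°  [△XCS]
5. ∠NCX = 73°  [cyclic XCNS, opposite ∠C+∠S]
6. ∠CNX = 68°  [same arc XC]
7. ∠CXN = 39°  [△XCN]

∠CXN = 39°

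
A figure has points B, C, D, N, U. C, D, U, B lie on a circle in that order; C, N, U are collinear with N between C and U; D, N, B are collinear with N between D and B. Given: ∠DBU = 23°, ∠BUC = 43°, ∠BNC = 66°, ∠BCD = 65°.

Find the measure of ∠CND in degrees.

∠CND = 114°

1. ∠DCU = 23°  [same arc DU]
2. ∠BDC = 43°  [same arc CB]
3. ∠CND = 114°  [△CND]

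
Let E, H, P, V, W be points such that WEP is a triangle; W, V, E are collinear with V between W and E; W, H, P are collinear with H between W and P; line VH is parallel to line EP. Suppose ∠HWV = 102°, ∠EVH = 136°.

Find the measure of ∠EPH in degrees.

1. ∠HVW = 44°  [linear pair at V on WE]
2. ∠VHW = 34°  [△WVH]
3. ∠PHV = 146°  [linear pair at H on WP]
4. ∠EPH = 34°  [VH∥EP, co-interior at P–H]

∠EPH = 34°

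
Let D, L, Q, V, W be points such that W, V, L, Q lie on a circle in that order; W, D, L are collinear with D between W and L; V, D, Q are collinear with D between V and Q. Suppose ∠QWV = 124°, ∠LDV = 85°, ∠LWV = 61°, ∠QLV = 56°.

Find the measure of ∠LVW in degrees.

1. ∠LQV = 61°  [same arc VL]
2. ∠LVQ = 63°  [△VLQ]
3. ∠VLW = 32°  [△VDL]
4. ∠LVW = 87°  [△WVL]

∠LVW = 87°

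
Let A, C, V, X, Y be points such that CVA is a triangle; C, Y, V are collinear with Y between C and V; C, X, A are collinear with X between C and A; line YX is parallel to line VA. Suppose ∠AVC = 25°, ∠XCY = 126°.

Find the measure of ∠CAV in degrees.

1. ∠CYX = 25°  [YX∥VA, corresponding at Y]
2. ∠CXY = 29°  [△CYX]
3. ∠CAV = 29°  [YX∥VA, corresponding at X]

∠CAV = 29°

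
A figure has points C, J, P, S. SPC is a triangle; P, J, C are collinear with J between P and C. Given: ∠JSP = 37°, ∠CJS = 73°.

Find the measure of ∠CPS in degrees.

∠CPS = 36°

1. ∠PJS = 107°  [linear pair at J on PC]
2. ∠JPS = 36°  [△SPJ]
3. ∠CPS = 36°  [J on ray PC]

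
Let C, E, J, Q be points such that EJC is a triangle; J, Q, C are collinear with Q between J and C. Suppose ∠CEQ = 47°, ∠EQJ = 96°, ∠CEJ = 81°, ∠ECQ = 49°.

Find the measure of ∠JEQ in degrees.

∠JEQ = 34°

1. ∠ECJ = 49°  [Q on ray CJ]
2. ∠CJE = 50°  [△EJC]
3. ∠EJQ = 50°  [Q on ray JC]
4. ∠JEQ = 34°  [△EJQ]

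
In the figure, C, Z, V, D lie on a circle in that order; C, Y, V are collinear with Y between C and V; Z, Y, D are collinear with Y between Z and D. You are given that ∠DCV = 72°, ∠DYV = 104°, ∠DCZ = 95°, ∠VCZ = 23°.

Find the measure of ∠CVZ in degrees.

∠CVZ = 32°

1. ∠DZV = 72°  [same arc VD]
2. ∠CYZ = 104°  [vertical angles at Y]
3. ∠VYZ = 76°  [linear pair at Y on CV]
4. ∠CVZ = 32°  [△ZYV]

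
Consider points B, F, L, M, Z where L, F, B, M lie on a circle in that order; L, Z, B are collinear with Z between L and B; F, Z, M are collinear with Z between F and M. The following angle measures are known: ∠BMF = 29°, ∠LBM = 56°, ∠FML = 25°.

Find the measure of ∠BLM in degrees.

∠BLM = 70°

1. ∠BZM = 95°  [△BZM]
2. ∠LZM = 85°  [linear pair at Z on LB]
3. ∠BLM = 70°  [△LZM]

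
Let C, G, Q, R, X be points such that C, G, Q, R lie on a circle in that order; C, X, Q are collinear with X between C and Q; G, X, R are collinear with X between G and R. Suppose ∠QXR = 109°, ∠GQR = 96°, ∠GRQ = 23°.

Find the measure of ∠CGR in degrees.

∠CGR = 48°

1. ∠CXG = 109°  [vertical angles at X]
2. ∠GCQ = 23°  [same arc GQ]
3. ∠CGR = 48°  [△CXG]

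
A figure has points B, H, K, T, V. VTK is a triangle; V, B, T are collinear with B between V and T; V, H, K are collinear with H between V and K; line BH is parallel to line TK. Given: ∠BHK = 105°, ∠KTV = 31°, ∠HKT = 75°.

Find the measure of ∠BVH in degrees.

∠BVH = 74°

1. ∠BHV = 75°  [linear pair at H on VK]
2. ∠HBV = 31°  [BH∥TK, corresponding at B]
3. ∠BVH = 74°  [△VBH]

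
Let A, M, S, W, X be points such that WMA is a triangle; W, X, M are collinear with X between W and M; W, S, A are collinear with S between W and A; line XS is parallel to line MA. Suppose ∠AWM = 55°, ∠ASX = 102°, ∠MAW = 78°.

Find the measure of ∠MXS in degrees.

∠MXS = 133°

1. ∠AMW = 47°  [△WMA]
2. ∠SXW = 47°  [XS∥MA, corresponding at X]
3. ∠MXS = 133°  [linear pair at X on WM]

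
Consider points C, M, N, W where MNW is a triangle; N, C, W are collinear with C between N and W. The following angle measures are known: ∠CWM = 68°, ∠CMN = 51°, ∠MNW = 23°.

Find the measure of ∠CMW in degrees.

∠CMW = 38°

1. ∠CNM = 23°  [C on ray NW]
2. ∠MCN = 106°  [△MNC]
3. ∠MCW = 74°  [linear pair at C on NW]
4. ∠CMW = 38°  [△MCW]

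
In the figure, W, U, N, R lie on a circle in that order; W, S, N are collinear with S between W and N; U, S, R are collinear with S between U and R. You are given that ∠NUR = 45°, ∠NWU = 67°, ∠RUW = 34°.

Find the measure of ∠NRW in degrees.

∠NRW = 101°

1. ∠NWR = 45°  [same arc NR]
2. ∠RNW = 34°  [same arc WR]
3. ∠NRW = 101°  [△WNR]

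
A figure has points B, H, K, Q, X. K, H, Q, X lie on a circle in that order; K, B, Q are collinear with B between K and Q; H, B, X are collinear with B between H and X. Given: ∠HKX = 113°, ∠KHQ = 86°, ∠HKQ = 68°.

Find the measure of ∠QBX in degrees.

∠QBX = 71°

1. ∠HQX = 67°  [cyclic KHQX, opposite ∠K+∠Q]
2. ∠HQK = 26°  [△KHQ]
3. ∠HXQ = 68°  [same arc HQ]
4. ∠QHX = 45°  [△HQX]
5. ∠HXK = 26°  [same arc KH]
6. ∠QKX = 45°  [same arc QX]
7. ∠KBX = 109°  [△KBX]
8. ∠QBX = 71°  [linear pair at B on KQ]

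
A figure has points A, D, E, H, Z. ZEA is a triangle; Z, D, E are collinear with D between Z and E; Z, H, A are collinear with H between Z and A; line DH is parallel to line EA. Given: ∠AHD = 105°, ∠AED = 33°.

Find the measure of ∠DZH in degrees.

1. ∠DHZ = 75°  [linear pair at H on ZA]
2. ∠AEZ = 33°  [D on ray EZ]
3. ∠EAZ = 75°  [DH∥EA, corresponding at H]
4. ∠AZE = 72°  [△ZEA]
5. ∠DZH = 72°  [D on ZE, H on ZA]

∠DZH = 72°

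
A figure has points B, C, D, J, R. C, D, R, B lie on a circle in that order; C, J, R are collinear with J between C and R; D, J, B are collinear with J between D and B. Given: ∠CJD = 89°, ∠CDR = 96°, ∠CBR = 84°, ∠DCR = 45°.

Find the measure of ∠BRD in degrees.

1. ∠DJR = 91°  [linear pair at J on CR]
2. ∠CRD = 39°  [△CDR]
3. ∠DBR = 45°  [same arc DR]
4. ∠BDR = 50°  [△DJR]
5. ∠BRD = 85°  [△DRB]

∠BRD = 85°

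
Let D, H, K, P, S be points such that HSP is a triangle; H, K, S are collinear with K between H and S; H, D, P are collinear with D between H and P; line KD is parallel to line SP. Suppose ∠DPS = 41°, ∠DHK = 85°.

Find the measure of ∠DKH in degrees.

∠DKH = 54°

1. ∠HPS = 41°  [D on ray PH]
2. ∠PHS = 85°  [K on HS, D on HP]
3. ∠HSP = 54°  [△HSP]
4. ∠DKH = 54°  [KD∥SP, corresponding at K]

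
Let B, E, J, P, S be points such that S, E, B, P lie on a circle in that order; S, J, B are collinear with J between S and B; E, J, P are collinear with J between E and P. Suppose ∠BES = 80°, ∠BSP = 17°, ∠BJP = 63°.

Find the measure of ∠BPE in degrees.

∠BPE = 54°

1. ∠BPS = 100°  [cyclic SEBP, opposite ∠E+∠P]
2. ∠PBS = 63°  [△SBP]
3. ∠BPE = 54°  [△BJP]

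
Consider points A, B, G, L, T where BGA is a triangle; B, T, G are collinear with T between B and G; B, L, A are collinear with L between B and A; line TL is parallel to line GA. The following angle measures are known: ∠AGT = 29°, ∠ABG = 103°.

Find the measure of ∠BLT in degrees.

1. ∠AGB = 29°  [T on ray GB]
2. ∠BAG = 48°  [△BGA]
3. ∠BLT = 48°  [TL∥GA, corresponding at L]

∠BLT = 48°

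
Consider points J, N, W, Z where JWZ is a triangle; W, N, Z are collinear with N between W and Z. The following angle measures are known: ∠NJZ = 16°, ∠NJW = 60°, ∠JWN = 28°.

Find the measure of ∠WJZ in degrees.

1. ∠JNW = 92°  [△JWN]
2. ∠JWZ = 28°  [N on ray WZ]
3. ∠JNZ = 88°  [linear pair at N on WZ]
4. ∠JZN = 76°  [△JNZ]
5. ∠JZW = 76°  [N on ray ZW]
6. ∠WJZ = 76°  [△JWZ]

∠WJZ = 76°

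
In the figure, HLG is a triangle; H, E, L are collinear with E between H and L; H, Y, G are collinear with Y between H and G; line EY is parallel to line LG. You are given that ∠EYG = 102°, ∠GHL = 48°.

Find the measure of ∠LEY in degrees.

1. ∠EYH = 78°  [linear pair at Y on HG]
2. ∠EHY = 48°  [E on HL, Y on HG]
3. ∠HEY = 54°  [△HEY]
4. ∠LEY = 126°  [linear pair at E on HL]

∠LEY = 126°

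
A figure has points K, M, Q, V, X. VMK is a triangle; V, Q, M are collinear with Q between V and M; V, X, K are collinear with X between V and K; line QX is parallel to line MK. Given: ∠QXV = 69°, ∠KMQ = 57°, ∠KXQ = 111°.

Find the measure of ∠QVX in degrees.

∠QVX = 54°

1. ∠MKV = 69°  [QX∥MK, corresponding at X]
2. ∠KMV = 57°  [Q on ray MV]
3. ∠KVM = 54°  [△VMK]
4. ∠QVX = 54°  [Q on VM, X on VK]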